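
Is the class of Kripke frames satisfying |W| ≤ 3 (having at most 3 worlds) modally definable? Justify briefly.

If a class were modally definable it would be closed under disjoint unions (Goldblatt–Thomason).
Any modal formula valid on each of 4 disjoint one-world frames is valid on their disjoint union (validity is preserved under disjoint unions). Each one-world frame has |W|=1≤3, but the union has |W|=4.
Hence having at most 3 worlds is not modally definable.

Not modally definable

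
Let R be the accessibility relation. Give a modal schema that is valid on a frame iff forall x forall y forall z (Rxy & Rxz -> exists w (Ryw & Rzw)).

This is convergence; the standard corresponding axiom is .2: ◇□q → □◇q.

◇□q → □◇q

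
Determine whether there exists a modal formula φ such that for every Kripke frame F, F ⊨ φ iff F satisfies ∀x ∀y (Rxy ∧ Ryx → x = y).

If a class were modally definable it would be closed under surjective bounded morphisms (Goldblatt–Thomason).
The 4-cycle (worlds w0,w1,w2,w3 with w0→w1→w2→w3→w0) is antisymmetric. Sending even-indexed worlds to a and odd-indexed worlds to b is a surjective bounded morphism onto the two-world frame with a↔b, which is not antisymmetric.
So no modal formula (or set of formulas) defines exactly the antisymmetric frames.

No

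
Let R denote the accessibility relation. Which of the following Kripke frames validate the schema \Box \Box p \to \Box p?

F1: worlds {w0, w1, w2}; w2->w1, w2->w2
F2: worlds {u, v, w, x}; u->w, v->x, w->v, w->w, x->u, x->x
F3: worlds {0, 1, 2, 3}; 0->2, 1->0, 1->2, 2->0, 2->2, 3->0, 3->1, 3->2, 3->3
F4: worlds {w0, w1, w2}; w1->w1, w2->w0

F1, F2, F3

This is the axiom for density; its first-order frame correspondent is \forall x \forall y (Rxy \to \exists z (Rxz \wedge Rzy)).
F1: ✓.
F2: ✓.
F3: ✓.
F4: fails — Rw2w0 but no z with Rw2z and Rzw0.
Valid on: F1, F2, F3.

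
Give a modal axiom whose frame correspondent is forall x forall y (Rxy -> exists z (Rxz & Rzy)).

The condition is density. The C4 schema □□p → □p defines it.
Suppose □□p→□p is valid. Take Rxy and set V(p)={w : xR²w}. Then □□p at x, so □p at x, so p at y, i.e. ∃z(Rxz∧Rzy).

□□p → □p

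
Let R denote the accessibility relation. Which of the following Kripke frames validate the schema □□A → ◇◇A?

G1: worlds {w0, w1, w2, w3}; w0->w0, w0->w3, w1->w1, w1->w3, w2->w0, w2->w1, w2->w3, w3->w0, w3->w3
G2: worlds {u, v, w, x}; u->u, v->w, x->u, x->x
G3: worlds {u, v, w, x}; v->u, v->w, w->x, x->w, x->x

Frame correspondent (Sahlqvist): ∀x ∃w (xR²w ∧ xR²w) — i.e. a generalized confluence (Geach) condition.
G1: holds.
G2: fails — at v but no t with vR²t and vR²t.
G3: fails — at u but no t with uR²t and uR²t.

G1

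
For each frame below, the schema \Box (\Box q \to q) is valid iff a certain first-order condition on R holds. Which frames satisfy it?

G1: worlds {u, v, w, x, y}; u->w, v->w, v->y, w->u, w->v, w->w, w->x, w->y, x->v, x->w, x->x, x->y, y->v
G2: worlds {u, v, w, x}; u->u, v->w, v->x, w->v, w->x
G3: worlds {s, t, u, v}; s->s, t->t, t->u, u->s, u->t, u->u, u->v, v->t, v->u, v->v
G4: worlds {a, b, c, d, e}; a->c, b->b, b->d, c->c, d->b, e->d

Frame correspondent (Sahlqvist): \forall x \forall y (Rxy \to Ryy) — i.e. shift-reflexivity.
G1: fails — Rwu but not Ruu.
G2: fails — Rwx but not Rxx.
G3: ✓.
G4: fails — Red but not Rdd.

G3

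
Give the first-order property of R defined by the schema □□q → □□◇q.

∀x ∀z (xR²z → ∃w (xR²w ∧ zRw))

This is a Sahlqvist (Geach-type) schema ◇^0□^2q → □^2◇^1q.
Minimal-valuation argument: fix x; take any y with xR^0y and any z with xR^2z. Set V(q) to the set of worlds R-reachable from y in exactly 2 steps. Then □^2q holds at y, so the antecedent holds at x; validity forces ◇^1q at z, giving a w with zR^1w and yR^2w.
First-order correspondent: ∀x ∀z (xR²z → ∃w (xR²w ∧ zRw)).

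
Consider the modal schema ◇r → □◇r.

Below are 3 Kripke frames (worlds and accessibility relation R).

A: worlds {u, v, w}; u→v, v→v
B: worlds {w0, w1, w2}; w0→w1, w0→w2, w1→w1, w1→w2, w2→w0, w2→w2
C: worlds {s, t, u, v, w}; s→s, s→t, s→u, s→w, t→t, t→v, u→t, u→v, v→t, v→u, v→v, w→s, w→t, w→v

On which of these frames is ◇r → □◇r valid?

This is the axiom for the Euclidean property; its first-order frame correspondent is ∀x ∀y ∀z (Rxy ∧ Rxz → Ryz).
A: ✓.
B: fails — Rw0w2 and Rw0w1 but not Rw2w1.
C: fails — Rsw and Rsw but not Rww.

A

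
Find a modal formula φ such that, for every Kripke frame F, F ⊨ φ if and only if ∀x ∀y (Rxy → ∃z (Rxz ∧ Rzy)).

□□r → □r

A defining formula is □□r → □r (the C4 axiom).
Suppose □□r→□r is valid. Take Rxy and set V(r)={w : xR²w}. Then □□r at x, so □r at x, so r at y, i.e. ∃z(Rxz∧Rzy).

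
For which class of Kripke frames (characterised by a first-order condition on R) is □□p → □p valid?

density

Suppose □□p→□p is valid. Take Rxy and set V(p)={w : xR²w}. Then □□p at x, so □p at x, so p at y, i.e. ∃z(Rxz∧Rzy).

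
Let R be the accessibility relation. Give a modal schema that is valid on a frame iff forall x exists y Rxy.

This is seriality; the standard corresponding axiom is D: □p → ◇p.
Suppose □p→◇p is valid. At any x set V(p)=W. Then □p at x, so ◇p at x, so x has a successor.

□p → ◇p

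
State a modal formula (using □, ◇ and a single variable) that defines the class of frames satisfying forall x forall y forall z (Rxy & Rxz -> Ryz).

◇p → □◇p

This is the Euclidean property; the standard corresponding axiom is 5: ◇p → □◇p.
Suppose ◇p→□◇p is valid. Take Rxy, Rxz and set V(p)={y}. Then ◇p at x, so □◇p at x, so ◇p at z, so some w with Rzw has p; w=y, i.e. Rzy. By symmetry of the argument, Ryz.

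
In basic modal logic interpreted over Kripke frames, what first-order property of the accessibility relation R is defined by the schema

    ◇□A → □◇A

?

convergence

Suppose ◇□A→□◇A is valid. Take Rxy, Rxz and set V(A)={w : Ryw}. Then □A at y so ◇□A at x, so □◇A at x, so ◇A at z, giving w with Rzw and Ryw.
Conversely, any frame satisfying ∀x ∀y ∀z (Rxy ∧ Rxz → ∃w (Ryw ∧ Rzw)) validates the schema.
So the correspondent is convergence.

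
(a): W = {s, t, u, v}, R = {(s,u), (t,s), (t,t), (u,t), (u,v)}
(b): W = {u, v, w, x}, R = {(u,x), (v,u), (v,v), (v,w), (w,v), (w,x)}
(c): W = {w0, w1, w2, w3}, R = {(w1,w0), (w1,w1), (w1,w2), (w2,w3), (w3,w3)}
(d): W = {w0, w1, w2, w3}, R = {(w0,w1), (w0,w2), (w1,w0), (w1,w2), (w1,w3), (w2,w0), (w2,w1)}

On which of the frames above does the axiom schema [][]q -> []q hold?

This is the axiom for density; its first-order frame correspondent is forall x forall y (Rxy -> exists z (Rxz & Rzy)).
(a): fails — Ruv but no z with Ruz and Rzv.
(b): fails — Rwx but no z with Rwz and Rzx.
(c): holds.
(d): fails — Rw1w3 but no z with Rw1z and Rzw3.

(c)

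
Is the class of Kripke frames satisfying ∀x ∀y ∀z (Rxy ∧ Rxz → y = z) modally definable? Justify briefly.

This is a Sahlqvist condition; the CD axiom ◇p → □p defines it.
Suppose ◇p→□p is valid. Take Rxy, Rxz and set V(p)={y}. Then ◇p at x, so □p at x, so p at z, i.e. z=y.

Yes, by ◇p → □p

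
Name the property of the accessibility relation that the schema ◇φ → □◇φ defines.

This schema is the 5 axiom.
It corresponds to the Euclidean property: ∀x ∀y ∀z (Rxy ∧ Rxz → Ryz).

The Euclidean property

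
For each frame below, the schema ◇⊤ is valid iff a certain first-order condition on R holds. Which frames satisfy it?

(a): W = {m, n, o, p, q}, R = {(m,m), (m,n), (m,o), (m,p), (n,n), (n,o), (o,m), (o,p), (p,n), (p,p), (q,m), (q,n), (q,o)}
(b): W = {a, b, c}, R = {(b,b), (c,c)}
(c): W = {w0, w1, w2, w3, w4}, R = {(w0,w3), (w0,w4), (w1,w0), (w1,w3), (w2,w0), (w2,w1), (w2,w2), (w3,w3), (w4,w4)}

Frame correspondent (Sahlqvist): ∀x ∃y Rxy — i.e. seriality.
(a): holds.
(b): fails — world a has no successor.
(c): holds.

(a), (c)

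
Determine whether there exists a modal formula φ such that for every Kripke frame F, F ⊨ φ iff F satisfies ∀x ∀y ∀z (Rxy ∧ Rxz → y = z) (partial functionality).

Yes, by ◇r → □r

This is a Sahlqvist condition; the CD axiom ◇r → □r defines it.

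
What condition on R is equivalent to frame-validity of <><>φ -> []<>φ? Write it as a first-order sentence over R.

forall x forall y forall z ((x R^2 y & xRz) -> exists w (y = w & zRw))

This is a Sahlqvist (Geach-type) schema ◇^2□^0φ → □^1◇^1φ.
Minimal-valuation argument: fix x; take any y with xR^2y and any z with xR^1z. Set V(φ) to the set of worlds R-reachable from y in exactly 0 steps. Then □^0φ holds at y, so the antecedent holds at x; validity forces ◇^1φ at z, giving a w with zR^1w and yR^0w.
First-order correspondent: forall x forall y forall z ((x R^2 y & xRz) -> exists w (y = w & zRw)).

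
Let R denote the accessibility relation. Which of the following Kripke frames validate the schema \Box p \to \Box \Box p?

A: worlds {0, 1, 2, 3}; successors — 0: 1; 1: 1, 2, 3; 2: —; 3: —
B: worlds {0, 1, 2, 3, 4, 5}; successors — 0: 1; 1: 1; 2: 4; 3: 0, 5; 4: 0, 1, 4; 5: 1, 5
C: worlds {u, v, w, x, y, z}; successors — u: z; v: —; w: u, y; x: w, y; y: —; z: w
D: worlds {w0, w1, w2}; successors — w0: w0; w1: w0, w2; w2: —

Frame correspondent (Sahlqvist): \forall x \forall y \forall z (Rxy \wedge Ryz \to Rxz) — i.e. transitivity.
A: fails — R01 and R12 but not R02.
B: fails — R24 and R40 but not R20.
C: fails — Rxw and Rwu but not Rxu.
D: condition met.
Valid on: D.

D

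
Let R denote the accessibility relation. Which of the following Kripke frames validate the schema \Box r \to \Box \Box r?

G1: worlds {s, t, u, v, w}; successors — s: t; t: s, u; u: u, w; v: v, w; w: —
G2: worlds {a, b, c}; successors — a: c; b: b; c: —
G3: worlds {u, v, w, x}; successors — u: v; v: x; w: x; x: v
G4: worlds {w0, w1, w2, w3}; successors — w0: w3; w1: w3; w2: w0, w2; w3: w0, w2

G2

Frame correspondent (Sahlqvist): \forall x \forall y \forall z (Rxy \wedge Ryz \to Rxz) — i.e. transitivity.
G1: fails — Rts and Rst but not Rtt.
G2: satisfies the condition.
G3: fails — Ruv and Rvx but not Rux.
G4: fails — Rw3w0 and Rw0w3 but not Rw3w3.
Valid on: G2.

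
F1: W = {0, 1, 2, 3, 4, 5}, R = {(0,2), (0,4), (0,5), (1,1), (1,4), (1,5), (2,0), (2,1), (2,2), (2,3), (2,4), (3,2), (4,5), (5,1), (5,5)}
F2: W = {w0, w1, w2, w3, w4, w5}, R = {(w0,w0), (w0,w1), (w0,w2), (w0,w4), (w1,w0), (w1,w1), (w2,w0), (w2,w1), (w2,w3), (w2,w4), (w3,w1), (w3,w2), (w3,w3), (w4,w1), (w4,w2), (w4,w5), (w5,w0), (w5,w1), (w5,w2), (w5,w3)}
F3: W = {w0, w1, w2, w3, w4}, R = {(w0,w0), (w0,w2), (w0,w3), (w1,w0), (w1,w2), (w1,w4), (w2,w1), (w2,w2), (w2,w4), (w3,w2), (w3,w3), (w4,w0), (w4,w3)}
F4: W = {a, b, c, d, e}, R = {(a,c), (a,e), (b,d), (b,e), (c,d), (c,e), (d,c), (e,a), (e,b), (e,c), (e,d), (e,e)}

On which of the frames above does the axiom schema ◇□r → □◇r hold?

F2

The schema corresponds to convergence: ∀x ∀y ∀z (Rxy ∧ Rxz → ∃w (Ryw ∧ Rzw)).
F1: fails — R02 and R04 but 2 and 4 have no common successor.
F2: ✓.
F3: fails — Rw1w2 and Rw1w4 but w2 and w4 have no common successor.
F4: fails — Reb and Red but b and d have no common successor.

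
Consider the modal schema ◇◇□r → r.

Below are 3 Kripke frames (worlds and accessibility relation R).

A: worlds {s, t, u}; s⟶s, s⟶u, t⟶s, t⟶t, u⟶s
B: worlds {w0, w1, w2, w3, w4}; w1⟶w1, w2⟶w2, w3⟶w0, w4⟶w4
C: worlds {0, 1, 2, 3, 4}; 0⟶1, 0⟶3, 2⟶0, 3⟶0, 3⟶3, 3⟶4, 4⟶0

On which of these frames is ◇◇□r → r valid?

Frame correspondent (Sahlqvist): ∀x ∀y (xR²y → ∃w (yRw ∧ x = w)) — i.e. a generalized confluence (Geach) condition.
A: fails — tR²s but no w with sRw and t=w.
B: ✓.
C: fails — 0R²0 but no w with 0Rw and 0=w.

B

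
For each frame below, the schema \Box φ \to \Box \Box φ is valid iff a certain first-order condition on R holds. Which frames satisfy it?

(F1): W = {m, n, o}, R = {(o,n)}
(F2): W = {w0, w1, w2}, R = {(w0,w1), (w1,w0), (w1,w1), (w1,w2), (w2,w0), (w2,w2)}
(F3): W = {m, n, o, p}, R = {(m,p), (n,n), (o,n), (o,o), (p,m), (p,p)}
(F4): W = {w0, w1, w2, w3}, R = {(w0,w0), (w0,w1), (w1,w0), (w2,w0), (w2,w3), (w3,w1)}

(F1)

The schema corresponds to transitivity: \forall x \forall y \forall z (Rxy \wedge Ryz \to Rxz).
(F1): condition met.
(F2): fails — Rw0w1 and Rw1w2 but not Rw0w2.
(F3): fails — Rmp and Rpm but not Rmm.
(F4): fails — Rw1w0 and Rw0w1 but not Rw1w1.
Valid on: (F1).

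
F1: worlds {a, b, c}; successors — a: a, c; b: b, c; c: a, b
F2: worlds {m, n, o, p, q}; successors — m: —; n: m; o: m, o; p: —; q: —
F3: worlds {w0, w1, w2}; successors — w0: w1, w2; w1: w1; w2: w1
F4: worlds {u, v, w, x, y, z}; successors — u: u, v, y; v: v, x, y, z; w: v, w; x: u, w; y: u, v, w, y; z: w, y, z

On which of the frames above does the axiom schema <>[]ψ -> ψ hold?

Frame correspondent (Sahlqvist): forall x forall y (Rxy -> Ryx) — i.e. symmetry.
F1: satisfies the condition.
F2: fails — Rnm but not Rmn.
F3: fails — Rw0w1 but not Rw1w0.
F4: fails — Ruv but not Rvu.

F1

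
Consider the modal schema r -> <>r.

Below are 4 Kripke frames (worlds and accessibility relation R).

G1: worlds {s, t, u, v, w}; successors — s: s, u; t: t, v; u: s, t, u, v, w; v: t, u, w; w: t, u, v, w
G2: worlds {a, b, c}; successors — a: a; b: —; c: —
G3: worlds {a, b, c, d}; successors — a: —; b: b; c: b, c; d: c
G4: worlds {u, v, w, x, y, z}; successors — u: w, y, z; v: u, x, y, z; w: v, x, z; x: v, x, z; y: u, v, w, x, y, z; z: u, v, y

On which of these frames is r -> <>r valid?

This is the axiom for reflexivity; its first-order frame correspondent is forall x Rxx.
G1: fails — world v does not see itself.
G2: fails — world b does not see itself.
G3: fails — world a does not see itself.
G4: fails — world u does not see itself.

none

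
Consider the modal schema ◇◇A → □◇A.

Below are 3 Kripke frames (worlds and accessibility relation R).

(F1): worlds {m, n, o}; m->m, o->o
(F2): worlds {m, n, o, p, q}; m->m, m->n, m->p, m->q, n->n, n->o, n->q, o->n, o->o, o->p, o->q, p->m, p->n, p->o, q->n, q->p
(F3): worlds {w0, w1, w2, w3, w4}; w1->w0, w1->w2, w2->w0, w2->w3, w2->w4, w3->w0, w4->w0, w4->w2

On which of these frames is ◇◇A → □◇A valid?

(F1)

This is the axiom for a generalized confluence (Geach) condition; its first-order frame correspondent is ∀x ∀y ∀z ((xR²y ∧ xRz) → ∃w (y = w ∧ zRw)).
(F1): ✓.
(F2): fails — mR²m, mRn but no w with m=w and nRw.
(F3): fails — w1R²w0, w1Rw0 but no w with w0=w and w0Rw.
Valid on: (F1).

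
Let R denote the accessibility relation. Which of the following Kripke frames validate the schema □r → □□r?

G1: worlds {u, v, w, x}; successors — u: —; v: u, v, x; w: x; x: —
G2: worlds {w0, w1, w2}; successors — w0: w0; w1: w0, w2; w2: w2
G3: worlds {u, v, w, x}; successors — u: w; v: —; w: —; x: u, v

Frame correspondent (Sahlqvist): ∀x ∀y ∀z (Rxy ∧ Ryz → Rxz) — i.e. transitivity.
G1: satisfies the condition.
G2: satisfies the condition.
G3: fails — Rxu and Ruw but not Rxw.

G1, G2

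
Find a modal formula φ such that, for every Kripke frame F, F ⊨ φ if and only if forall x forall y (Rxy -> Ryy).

A defining formula is □(□ψ → ψ) (the T□ axiom).
Suppose □(□ψ→ψ) is valid. Take Rxy and set V(ψ)={w : Ryw}. Then at y, □ψ holds; since □(□ψ→ψ) at x, □ψ→ψ at y, so ψ at y, i.e. Ryy.

□(□ψ → ψ)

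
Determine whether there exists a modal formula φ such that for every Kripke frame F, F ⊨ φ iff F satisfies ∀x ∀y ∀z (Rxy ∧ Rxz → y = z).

This is a Sahlqvist condition; the CD axiom ◇p → □p defines it.
Suppose ◇p→□p is valid. Take Rxy, Rxz and set V(p)={y}. Then ◇p at x, so □p at x, so p at z, i.e. z=y.

Definable; ◇p → □p defines it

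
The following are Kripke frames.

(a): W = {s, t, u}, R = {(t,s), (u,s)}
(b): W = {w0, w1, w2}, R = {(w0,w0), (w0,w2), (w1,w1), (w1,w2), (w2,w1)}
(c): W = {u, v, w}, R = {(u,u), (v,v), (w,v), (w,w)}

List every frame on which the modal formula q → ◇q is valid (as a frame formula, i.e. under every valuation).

This is the axiom for reflexivity; its first-order frame correspondent is ∀x Rxx.
(a): fails — world s does not see itself.
(b): fails — world w2 does not see itself.
(c): satisfies the condition.
Valid on: (c).

(c)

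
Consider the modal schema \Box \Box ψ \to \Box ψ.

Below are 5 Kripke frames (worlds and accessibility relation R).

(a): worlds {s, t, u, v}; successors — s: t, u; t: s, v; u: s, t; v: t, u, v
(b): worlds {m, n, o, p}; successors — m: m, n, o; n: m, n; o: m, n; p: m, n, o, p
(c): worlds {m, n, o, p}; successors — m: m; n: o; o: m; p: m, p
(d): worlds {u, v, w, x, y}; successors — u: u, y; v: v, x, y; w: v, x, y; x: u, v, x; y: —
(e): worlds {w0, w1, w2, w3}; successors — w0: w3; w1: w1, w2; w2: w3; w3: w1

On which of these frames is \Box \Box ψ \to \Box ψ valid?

Frame correspondent (Sahlqvist): \forall x \forall y (Rxy \to \exists z (Rxz \wedge Rzy)) — i.e. density.
(a): fails — Rts but no z with Rtz and Rzs.
(b): holds.
(c): fails — Rno but no z with Rnz and Rzo.
(d): holds.
(e): fails — Rw0w3 but no z with Rw0z and Rzw3.
Valid on: (b), (d).

(b), (d)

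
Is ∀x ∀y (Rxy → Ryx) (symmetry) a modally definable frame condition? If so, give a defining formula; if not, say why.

Yes: it is symmetry, defined by the B schema p → □◇p.
Suppose p→□◇p is valid. Take Rxy and set V(p)={x}. Then p at x, so □◇p at x, so ◇p at y, so some z with Ryz has p; z=x, i.e. Ryx.

Yes, by p → □◇p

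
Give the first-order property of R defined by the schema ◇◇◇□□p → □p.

∀x ∀y ∀z ((xR³y ∧ xRz) → ∃w (yR²w ∧ z = w))

This is a Sahlqvist (Geach-type) schema ◇^3□^2p → □^1◇^0p.
Minimal-valuation argument: fix x; take any y with xR^3y and any z with xR^1z. Set V(p) to the set of worlds R-reachable from y in exactly 2 steps. Then □^2p holds at y, so the antecedent holds at x; validity forces ◇^0p at z, giving a w with zR^0w and yR^2w.
First-order correspondent: ∀x ∀y ∀z ((xR³y ∧ xRz) → ∃w (yR²w ∧ z = w)).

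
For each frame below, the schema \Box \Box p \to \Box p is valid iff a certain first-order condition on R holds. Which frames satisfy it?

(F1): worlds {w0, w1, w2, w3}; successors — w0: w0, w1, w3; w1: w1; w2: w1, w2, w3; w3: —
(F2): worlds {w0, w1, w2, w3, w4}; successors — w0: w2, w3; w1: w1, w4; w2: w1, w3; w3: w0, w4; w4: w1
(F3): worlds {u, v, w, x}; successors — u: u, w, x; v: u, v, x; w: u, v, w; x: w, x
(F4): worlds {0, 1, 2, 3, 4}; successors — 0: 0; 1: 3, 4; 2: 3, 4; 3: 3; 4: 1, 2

(F1), (F3)

This is the axiom for density; its first-order frame correspondent is \forall x \forall y (Rxy \to \exists z (Rxz \wedge Rzy)).
(F1): satisfies the condition.
(F2): fails — Rw3w0 but no z with Rw3z and Rzw0.
(F3): satisfies the condition.
(F4): fails — R14 but no z with R1z and Rz4.
Valid on: (F1), (F3).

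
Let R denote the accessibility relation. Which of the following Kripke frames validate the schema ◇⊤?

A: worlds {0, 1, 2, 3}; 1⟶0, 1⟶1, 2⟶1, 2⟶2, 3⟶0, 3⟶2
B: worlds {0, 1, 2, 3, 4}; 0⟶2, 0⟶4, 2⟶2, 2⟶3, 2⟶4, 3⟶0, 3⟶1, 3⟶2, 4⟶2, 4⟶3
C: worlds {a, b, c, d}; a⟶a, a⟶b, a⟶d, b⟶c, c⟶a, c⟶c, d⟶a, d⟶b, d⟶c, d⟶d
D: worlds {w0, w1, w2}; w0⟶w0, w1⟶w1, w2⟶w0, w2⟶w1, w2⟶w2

This is the axiom for seriality; its first-order frame correspondent is ∀x ∃y Rxy.
A: fails — world 0 has no successor.
B: fails — world 1 has no successor.
C: satisfies the condition.
D: satisfies the condition.

C, D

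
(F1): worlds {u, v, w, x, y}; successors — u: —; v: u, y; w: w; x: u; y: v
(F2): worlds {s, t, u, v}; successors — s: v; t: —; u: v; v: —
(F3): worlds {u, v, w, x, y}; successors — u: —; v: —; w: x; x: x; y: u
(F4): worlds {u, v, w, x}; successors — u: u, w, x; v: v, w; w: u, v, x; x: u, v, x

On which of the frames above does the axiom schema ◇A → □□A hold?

(F2), (F3)

This is the axiom for a generalized confluence (Geach) condition; its first-order frame correspondent is ∀x ∀y ∀z ((xRy ∧ xR²z) → ∃w (y = w ∧ z = w)).
(F1): fails — vRu, vR²v but u ≠ v.
(F2): condition met.
(F3): condition met.
(F4): fails — uRu, uR²v but u ≠ v.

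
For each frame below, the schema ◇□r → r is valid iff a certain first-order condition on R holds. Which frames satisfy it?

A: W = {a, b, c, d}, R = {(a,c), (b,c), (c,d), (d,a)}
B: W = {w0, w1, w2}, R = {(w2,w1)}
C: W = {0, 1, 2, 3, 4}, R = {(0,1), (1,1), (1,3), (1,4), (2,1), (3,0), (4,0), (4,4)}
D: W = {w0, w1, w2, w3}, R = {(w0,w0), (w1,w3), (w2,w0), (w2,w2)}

This is the axiom for symmetry; its first-order frame correspondent is ∀x ∀y (Rxy → Ryx).
A: fails — Rac but not Rca.
B: fails — Rw2w1 but not Rw1w2.
C: fails — R01 but not R10.
D: fails — Rw1w3 but not Rw3w1.

none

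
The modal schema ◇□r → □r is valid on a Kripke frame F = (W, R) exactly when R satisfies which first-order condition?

The Euclidean property

Replacing r by ¬r and contraposing gives the equivalent schema ◇r → □◇r.
Suppose ◇r→□◇r is valid. Take Rxy, Rxz and set V(r)={y}. Then ◇r at x, so □◇r at x, so ◇r at z, so some w with Rzw has r; w=y, i.e. Rzy. By symmetry of the argument, Ryz.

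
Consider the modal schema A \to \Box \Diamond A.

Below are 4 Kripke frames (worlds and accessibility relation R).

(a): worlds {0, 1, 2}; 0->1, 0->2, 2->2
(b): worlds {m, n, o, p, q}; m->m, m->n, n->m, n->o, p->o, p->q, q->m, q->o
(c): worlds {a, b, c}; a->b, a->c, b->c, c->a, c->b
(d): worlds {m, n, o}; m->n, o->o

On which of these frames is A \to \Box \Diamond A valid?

This is the axiom for symmetry; its first-order frame correspondent is \forall x \forall y (Rxy \to Ryx).
(a): fails — R01 but not R10.
(b): fails — Rno but not Ron.
(c): fails — Rab but not Rba.
(d): fails — Rmn but not Rnm.
Valid on no frame.

none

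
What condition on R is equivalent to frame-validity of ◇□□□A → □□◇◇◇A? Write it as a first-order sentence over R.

This is a Sahlqvist (Geach-type) schema ◇^1□^3A → □^2◇^3A.
Minimal-valuation argument: fix x; take any y with xR^1y and any z with xR^2z. Set V(A) to the set of worlds R-reachable from y in exactly 3 steps. Then □^3A holds at y, so the antecedent holds at x; validity forces ◇^3A at z, giving a w with zR^3w and yR^3w.
First-order correspondent: ∀x ∀y ∀z ((xRy ∧ xR²z) → ∃w (yR³w ∧ zR³w)).

∀x ∀y ∀z ((xRy ∧ xR²z) → ∃w (yR³w ∧ zR³w))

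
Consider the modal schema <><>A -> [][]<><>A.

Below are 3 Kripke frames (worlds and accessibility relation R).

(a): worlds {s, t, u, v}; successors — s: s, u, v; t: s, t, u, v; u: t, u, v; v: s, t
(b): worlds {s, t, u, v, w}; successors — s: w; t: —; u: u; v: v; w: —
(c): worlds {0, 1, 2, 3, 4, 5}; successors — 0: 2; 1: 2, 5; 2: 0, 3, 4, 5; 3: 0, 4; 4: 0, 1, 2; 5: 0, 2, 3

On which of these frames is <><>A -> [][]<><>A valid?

This is the axiom for a generalized confluence (Geach) condition; its first-order frame correspondent is forall x forall y forall z ((x R^2 y & x R^2 z) -> exists w (y = w & z R^2 w)).
(a): satisfies the condition.
(b): satisfies the condition.
(c): fails — 0R²3, 0R²3 but no w with 3=w and 3R²w.
Valid on: (a), (b).

(a), (b)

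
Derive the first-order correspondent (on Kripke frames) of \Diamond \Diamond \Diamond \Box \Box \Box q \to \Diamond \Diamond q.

This is a Sahlqvist (Geach-type) schema ◇^3□^3q → □^0◇^2q.
First-order correspondent: \forall x \forall y (x R^3 y \to \exists w (y R^3 w \wedge x R^2 w)).

\forall x \forall y (x R^3 y \to \exists w (y R^3 w \wedge x R^2 w))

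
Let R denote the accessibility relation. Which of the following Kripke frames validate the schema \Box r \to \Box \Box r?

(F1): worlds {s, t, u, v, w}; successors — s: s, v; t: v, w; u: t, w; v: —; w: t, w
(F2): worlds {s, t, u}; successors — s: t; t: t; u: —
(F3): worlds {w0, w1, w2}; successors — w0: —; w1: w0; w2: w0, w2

(F2), (F3)

The schema corresponds to transitivity: \forall x \forall y \forall z (Rxy \wedge Ryz \to Rxz).
(F1): fails — Rwt and Rtv but not Rwv.
(F2): ✓.
(F3): ✓.
Valid on: (F2), (F3).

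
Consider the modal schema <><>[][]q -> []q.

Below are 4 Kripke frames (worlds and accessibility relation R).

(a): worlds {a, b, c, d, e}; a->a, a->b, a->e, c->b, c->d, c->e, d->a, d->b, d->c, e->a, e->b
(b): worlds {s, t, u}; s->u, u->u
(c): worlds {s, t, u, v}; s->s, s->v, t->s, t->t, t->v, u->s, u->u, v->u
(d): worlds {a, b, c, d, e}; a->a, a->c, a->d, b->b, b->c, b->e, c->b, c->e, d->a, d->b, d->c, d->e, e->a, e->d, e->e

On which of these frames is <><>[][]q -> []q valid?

Frame correspondent (Sahlqvist): forall x forall y forall z ((x R^2 y & xRz) -> exists w (y R^2 w & z = w)) — i.e. a generalized confluence (Geach) condition.
(a): fails — aR²b, aRa but no w with bR²w and a=w.
(b): condition met.
(c): fails — sR²v, sRv but no w with vR²w and v=w.
(d): condition met.
Valid on: (b), (d).

(b), (d)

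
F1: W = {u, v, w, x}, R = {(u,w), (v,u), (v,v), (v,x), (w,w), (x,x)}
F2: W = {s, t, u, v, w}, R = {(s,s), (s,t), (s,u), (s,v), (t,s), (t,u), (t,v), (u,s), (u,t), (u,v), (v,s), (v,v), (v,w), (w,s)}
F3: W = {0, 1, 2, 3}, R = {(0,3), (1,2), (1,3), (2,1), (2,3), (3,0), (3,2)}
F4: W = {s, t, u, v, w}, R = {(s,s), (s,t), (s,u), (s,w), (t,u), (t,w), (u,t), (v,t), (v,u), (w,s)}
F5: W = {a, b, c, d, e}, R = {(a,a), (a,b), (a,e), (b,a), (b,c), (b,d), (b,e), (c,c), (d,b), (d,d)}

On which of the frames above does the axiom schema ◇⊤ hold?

This is the axiom for seriality; its first-order frame correspondent is ∀x ∃y Rxy.
F1: holds.
F2: holds.
F3: holds.
F4: holds.
F5: fails — world e has no successor.

F1, F2, F3, F4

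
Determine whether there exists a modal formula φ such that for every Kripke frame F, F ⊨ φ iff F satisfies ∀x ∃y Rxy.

Yes, by □q → ◇q

This is a Sahlqvist condition; the D axiom □q → ◇q defines it.
Suppose □q→◇q is valid. At any x set V(q)=W. Then □q at x, so ◇q at x, so x has a successor.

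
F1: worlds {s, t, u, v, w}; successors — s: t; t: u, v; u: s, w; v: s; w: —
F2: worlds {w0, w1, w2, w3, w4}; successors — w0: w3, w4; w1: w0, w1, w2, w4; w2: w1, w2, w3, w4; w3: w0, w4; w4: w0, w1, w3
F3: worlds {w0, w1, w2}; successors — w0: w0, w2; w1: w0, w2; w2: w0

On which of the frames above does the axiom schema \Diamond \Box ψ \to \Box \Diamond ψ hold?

F2, F3

Frame correspondent (Sahlqvist): \forall x \forall y \forall z (Rxy \wedge Rxz \to \exists w (Ryw \wedge Rzw)) — i.e. convergence.
F1: fails — Ruw and Ruw but w and w have no common successor.
F2: condition met.
F3: condition met.
Valid on: F2, F3.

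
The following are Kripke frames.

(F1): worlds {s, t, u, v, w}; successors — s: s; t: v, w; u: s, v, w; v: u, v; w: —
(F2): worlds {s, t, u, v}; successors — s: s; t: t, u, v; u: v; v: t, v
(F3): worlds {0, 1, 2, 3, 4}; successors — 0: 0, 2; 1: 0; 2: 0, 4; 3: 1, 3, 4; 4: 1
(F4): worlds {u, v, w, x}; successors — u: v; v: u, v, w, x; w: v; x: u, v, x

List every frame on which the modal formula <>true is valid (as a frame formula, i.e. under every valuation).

(F2), (F3), (F4)

Frame correspondent (Sahlqvist): forall x exists y Rxy — i.e. seriality.
(F1): fails — world w has no successor.
(F2): ✓.
(F3): ✓.
(F4): ✓.
Valid on: (F2), (F3), (F4).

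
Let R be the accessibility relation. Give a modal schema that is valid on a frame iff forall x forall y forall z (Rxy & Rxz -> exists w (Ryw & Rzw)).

◇□r → □◇r

The condition is convergence. The .2 schema ◇□r → □◇r defines it.
Suppose ◇□r→□◇r is valid. Take Rxy, Rxz and set V(r)={w : Ryw}. Then □r at y so ◇□r at x, so □◇r at x, so ◇r at z, giving w with Rzw and Ryw.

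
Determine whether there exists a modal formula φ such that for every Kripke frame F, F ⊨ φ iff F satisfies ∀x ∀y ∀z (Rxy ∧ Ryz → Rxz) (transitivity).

Yes — defined by □r → □□r

This is a Sahlqvist condition; the 4 axiom □r → □□r defines it.
Suppose □r→□□r is valid. Take Rxy, Ryz and set V(r)={w : Rxw}. Then □r at x, so □□r at x, so □r at y, so r at z, i.e. Rxz.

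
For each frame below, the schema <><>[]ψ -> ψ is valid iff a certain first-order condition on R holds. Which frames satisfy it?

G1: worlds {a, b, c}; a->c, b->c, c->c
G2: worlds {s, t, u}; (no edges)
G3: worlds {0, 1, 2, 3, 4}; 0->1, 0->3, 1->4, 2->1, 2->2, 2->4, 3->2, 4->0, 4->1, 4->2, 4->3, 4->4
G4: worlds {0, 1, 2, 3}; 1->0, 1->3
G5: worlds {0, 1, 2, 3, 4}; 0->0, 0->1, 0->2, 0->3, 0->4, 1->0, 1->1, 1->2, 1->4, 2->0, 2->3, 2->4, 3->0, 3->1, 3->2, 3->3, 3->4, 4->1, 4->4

The schema corresponds to a generalized confluence (Geach) condition: forall x forall y (x R^2 y -> exists w (yRw & x = w)).
G1: fails — aR²c but no w with cRw and a=w.
G2: ✓.
G3: fails — 0R²2 but no w with 2Rw and 0=w.
G4: ✓.
G5: fails — 0R²4 but no w with 4Rw and 0=w.
Valid on: G2, G4.

G2, G4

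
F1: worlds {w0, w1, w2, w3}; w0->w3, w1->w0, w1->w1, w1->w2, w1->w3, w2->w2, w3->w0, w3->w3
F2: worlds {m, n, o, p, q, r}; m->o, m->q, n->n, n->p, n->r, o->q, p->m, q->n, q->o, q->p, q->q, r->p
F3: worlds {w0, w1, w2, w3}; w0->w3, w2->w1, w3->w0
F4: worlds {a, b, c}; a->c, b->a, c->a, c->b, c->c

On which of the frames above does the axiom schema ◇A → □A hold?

F3

Frame correspondent (Sahlqvist): ∀x ∀y ∀z (Rxy ∧ Rxz → y = z) — i.e. partial functionality.
F1: fails — w1 sees both w0 and w1.
F2: fails — m sees both o and q.
F3: holds.
F4: fails — c sees both a and b.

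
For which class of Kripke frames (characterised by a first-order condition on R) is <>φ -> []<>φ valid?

The Euclidean property

Suppose ◇φ→□◇φ is valid. Take Rxy, Rxz and set V(φ)={y}. Then ◇φ at x, so □◇φ at x, so ◇φ at z, so some w with Rzw has φ; w=y, i.e. Rzy. By symmetry of the argument, Ryz.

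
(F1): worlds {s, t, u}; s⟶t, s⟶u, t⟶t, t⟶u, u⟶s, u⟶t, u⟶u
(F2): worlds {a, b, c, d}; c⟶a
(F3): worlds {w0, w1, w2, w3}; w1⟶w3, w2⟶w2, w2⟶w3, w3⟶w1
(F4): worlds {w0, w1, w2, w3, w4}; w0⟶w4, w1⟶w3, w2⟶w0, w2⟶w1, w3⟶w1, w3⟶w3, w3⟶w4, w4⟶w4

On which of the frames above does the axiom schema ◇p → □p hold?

(F2)

The schema corresponds to partial functionality: ∀x ∀y ∀z (Rxy ∧ Rxz → y = z).
(F1): fails — s sees both t and u.
(F2): condition met.
(F3): fails — w2 sees both w2 and w3.
(F4): fails — w2 sees both w0 and w1.
Valid on: (F2).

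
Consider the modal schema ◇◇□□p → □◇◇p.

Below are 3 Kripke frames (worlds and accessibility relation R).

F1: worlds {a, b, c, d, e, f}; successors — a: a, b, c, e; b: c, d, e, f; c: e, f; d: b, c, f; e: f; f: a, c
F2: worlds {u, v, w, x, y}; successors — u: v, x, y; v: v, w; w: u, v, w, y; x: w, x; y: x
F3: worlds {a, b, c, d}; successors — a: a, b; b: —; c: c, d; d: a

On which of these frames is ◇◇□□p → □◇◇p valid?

F1, F2

This is the axiom for a generalized confluence (Geach) condition; its first-order frame correspondent is ∀x ∀y ∀z ((xR²y ∧ xRz) → ∃w (yR²w ∧ zR²w)).
F1: holds.
F2: holds.
F3: fails — aR²a, aRb but no w with aR²w and bR²w.
Valid on: F1, F2.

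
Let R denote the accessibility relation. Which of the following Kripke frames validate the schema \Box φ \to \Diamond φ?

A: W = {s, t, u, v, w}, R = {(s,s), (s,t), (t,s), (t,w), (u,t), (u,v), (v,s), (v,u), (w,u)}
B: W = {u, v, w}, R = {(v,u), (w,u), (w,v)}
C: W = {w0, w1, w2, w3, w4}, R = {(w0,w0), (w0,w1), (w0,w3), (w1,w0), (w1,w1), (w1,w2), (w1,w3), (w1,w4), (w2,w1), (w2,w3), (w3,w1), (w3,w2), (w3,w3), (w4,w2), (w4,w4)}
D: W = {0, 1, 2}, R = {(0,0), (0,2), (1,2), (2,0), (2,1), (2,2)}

The schema corresponds to seriality: \forall x \exists y Rxy.
A: holds.
B: fails — world u has no successor.
C: holds.
D: holds.
Valid on: A, C, D.

A, C, D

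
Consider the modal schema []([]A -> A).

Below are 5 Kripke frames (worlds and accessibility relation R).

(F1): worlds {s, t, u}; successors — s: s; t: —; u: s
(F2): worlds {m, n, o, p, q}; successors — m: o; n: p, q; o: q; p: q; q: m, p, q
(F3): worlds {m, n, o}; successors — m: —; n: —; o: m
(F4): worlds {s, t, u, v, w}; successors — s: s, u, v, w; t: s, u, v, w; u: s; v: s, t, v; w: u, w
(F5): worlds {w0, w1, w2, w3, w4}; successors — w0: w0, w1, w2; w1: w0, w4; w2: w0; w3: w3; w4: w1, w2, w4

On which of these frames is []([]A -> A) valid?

This is the axiom for shift-reflexivity; its first-order frame correspondent is forall x forall y (Rxy -> Ryy).
(F1): condition met.
(F2): fails — Rmo but not Roo.
(F3): fails — Rom but not Rmm.
(F4): fails — Rwu but not Ruu.
(F5): fails — Rw4w1 but not Rw1w1.

(F1)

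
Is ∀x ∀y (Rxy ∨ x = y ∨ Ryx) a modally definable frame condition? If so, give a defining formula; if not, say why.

Any modally definable frame class is closed under disjoint unions.
Take 3 disjoint single-world reflexive frames: each is trivially connected, but their disjoint union has 3 worlds with no edge between distinct components, so it is not connected.
So the class is not modally definable.

Not modally definable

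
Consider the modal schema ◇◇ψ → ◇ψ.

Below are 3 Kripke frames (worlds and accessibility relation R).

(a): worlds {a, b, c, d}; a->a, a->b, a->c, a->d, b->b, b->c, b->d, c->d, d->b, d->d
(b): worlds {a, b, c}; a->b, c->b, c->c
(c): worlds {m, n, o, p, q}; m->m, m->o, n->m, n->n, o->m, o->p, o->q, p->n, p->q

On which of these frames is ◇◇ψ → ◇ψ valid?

Frame correspondent (Sahlqvist): ∀x ∀y (xR²y → ∃w (y = w ∧ xRw)) — i.e. a generalized confluence (Geach) condition.
(a): fails — cR²b but no w with b=w and cRw.
(b): ✓.
(c): fails — mR²p but no w with p=w and mRw.

(b)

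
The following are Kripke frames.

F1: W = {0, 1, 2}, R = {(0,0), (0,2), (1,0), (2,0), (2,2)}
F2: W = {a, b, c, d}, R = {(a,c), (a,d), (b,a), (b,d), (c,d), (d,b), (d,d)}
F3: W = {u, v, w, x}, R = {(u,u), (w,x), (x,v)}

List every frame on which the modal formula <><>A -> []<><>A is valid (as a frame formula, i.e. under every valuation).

F1

This is the axiom for a generalized confluence (Geach) condition; its first-order frame correspondent is forall x forall y forall z ((x R^2 y & xRz) -> exists w (y = w & z R^2 w)).
F1: condition met.
F2: fails — bR²c, bRa but no w with c=w and aR²w.
F3: fails — wR²v, wRx but no t with v=t and xR²t.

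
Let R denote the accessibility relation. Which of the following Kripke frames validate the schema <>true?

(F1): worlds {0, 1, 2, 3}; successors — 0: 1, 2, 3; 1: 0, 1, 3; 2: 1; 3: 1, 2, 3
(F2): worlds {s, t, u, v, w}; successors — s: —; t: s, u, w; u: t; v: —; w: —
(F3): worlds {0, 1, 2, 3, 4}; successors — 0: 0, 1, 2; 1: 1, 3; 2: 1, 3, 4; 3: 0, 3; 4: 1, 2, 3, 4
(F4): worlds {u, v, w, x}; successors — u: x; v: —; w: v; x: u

(F1), (F3)

Frame correspondent (Sahlqvist): forall x exists y Rxy — i.e. seriality.
(F1): ✓.
(F2): fails — world s has no successor.
(F3): ✓.
(F4): fails — world v has no successor.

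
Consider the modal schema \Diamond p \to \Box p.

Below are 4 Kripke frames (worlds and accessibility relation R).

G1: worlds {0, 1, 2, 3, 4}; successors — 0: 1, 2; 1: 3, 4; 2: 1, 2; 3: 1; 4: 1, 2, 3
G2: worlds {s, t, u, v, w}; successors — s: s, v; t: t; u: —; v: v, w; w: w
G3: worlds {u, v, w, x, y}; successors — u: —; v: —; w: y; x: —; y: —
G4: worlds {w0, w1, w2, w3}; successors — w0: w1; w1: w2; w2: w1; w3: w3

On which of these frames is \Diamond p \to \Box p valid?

The schema corresponds to partial functionality: \forall x \forall y \forall z (Rxy \wedge Rxz \to y = z).
G1: fails — 0 sees both 1 and 2.
G2: fails — s sees both s and v.
G3: satisfies the condition.
G4: satisfies the condition.
Valid on: G3, G4.

G3, G4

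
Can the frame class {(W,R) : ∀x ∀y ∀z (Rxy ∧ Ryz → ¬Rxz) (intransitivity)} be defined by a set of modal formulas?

Not definable by any modal formula

Modal frame validity is preserved under surjective bounded morphisms.
The 7-cycle (worlds a,b,c,d,e,f,g with a→b→c→d→e→f→g→a) is intransitive. Mapping every world to a single reflexive point • is a surjective bounded morphism; the reflexive point is not intransitive (R••∧R•• but R••).
So the class is not modally definable.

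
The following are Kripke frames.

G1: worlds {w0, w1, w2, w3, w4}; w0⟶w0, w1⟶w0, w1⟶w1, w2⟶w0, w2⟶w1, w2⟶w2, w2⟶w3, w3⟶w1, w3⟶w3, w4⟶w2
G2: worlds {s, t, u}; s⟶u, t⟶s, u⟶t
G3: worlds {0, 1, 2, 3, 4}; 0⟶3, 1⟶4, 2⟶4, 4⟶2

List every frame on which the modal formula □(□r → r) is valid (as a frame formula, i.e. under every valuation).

G1

Frame correspondent (Sahlqvist): ∀x ∀y (Rxy → Ryy) — i.e. shift-reflexivity.
G1: ✓.
G2: fails — Rsu but not Ruu.
G3: fails — R42 but not R22.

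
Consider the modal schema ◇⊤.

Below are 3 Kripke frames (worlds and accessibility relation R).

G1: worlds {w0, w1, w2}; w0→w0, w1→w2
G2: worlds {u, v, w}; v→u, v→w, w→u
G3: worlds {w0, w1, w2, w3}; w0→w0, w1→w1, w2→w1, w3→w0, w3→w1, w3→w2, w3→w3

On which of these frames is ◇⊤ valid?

The schema corresponds to seriality: ∀x ∃y Rxy.
G1: fails — world w2 has no successor.
G2: fails — world u has no successor.
G3: ✓.

G3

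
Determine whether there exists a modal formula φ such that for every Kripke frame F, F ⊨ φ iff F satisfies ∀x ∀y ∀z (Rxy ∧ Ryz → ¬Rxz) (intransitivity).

Any modally definable frame class is closed under surjective bounded morphisms.
The 5-cycle (worlds a,b,c,d,e with a→b→c→d→e→a) is intransitive. Mapping every world to a single reflexive point • is a surjective bounded morphism; the reflexive point is not intransitive (R••∧R•• but R••).
So no modal formula (or set of formulas) defines exactly the intransitive frames.

Not modally definable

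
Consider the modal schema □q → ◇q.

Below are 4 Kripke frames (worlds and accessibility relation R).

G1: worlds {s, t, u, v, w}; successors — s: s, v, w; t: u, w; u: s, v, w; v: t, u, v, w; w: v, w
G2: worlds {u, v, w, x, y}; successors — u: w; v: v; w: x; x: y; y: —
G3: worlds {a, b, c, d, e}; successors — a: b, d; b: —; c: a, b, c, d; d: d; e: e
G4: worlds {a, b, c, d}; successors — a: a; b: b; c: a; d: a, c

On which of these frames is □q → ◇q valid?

The schema corresponds to seriality: ∀x ∃y Rxy.
G1: satisfies the condition.
G2: fails — world y has no successor.
G3: fails — world b has no successor.
G4: satisfies the condition.
Valid on: G1, G4.

G1, G4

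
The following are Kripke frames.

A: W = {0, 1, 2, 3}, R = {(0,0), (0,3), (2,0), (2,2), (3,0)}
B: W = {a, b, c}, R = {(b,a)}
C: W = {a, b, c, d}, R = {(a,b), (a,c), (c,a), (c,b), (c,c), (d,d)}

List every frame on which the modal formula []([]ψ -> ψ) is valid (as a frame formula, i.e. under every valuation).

This is the axiom for shift-reflexivity; its first-order frame correspondent is forall x forall y (Rxy -> Ryy).
A: fails — R03 but not R33.
B: fails — Rba but not Raa.
C: fails — Rab but not Rbb.

none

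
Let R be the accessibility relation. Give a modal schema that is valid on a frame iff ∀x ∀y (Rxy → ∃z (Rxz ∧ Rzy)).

A defining formula is □□r → □r (the C4 axiom).
Suppose □□r→□r is valid. Take Rxy and set V(r)={w : xR²w}. Then □□r at x, so □r at x, so r at y, i.e. ∃z(Rxz∧Rzy).

□□r → □r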